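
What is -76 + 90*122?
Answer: 10904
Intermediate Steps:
-76 + 90*122 = -76 + 10980 = 10904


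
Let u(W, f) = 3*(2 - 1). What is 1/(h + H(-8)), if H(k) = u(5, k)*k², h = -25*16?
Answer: -1/208 ≈ -0.0048077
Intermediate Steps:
h = -400
u(W, f) = 3 (u(W, f) = 3*1 = 3)
H(k) = 3*k²
1/(h + H(-8)) = 1/(-400 + 3*(-8)²) = 1/(-400 + 3*64) = 1/(-400 + 192) = 1/(-208) = -1/208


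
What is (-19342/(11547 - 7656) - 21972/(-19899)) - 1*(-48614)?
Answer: 418193024680/8603001 ≈ 48610.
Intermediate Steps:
(-19342/(11547 - 7656) - 21972/(-19899)) - 1*(-48614) = (-19342/3891 - 21972*(-1/19899)) + 48614 = (-19342*1/3891 + 7324/6633) + 48614 = (-19342/3891 + 7324/6633) + 48614 = -33265934/8603001 + 48614 = 418193024680/8603001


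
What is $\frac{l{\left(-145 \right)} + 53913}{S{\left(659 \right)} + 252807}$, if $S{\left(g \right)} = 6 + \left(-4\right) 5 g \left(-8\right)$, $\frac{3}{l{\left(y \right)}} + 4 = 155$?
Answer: $\frac{8140866}{54096203} \approx 0.15049$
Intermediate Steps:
$l{\left(y \right)} = \frac{3}{151}$ ($l{\left(y \right)} = \frac{3}{-4 + 155} = \frac{3}{151}$)
$S{\left(g \right)} = 6 + 160 g$ ($S{\left(g \right)} = 6 + - 20 g \left(-8\right) = 6 + 160 g$)
$\frac{l{\left(-145 \right)} + 53913}{S{\left(659 \right)} + 252807} = \frac{\frac{3}{151} + 53913}{\left(6 + 160 \cdot 659\right) + 252807} = \frac{8140866}{151 \left(\left(6 + 105440\right) + 252807\right)} = \frac{8140866}{151 \left(105446 + 252807\right)} = \frac{8140866}{151 \cdot 358253} = \frac{8140866}{151} \cdot \frac{1}{358253} = \frac{8140866}{54096203}$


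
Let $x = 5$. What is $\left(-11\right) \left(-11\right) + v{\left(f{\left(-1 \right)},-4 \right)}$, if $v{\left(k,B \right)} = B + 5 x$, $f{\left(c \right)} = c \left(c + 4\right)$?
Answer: $142$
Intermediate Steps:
$f{\left(c \right)} = c \left(4 + c\right)$
$v{\left(k,B \right)} = 25 + B$ ($v{\left(k,B \right)} = B + 5 \cdot 5 = B + 25 = 25 + B$)
$\left(-11\right) \left(-11\right) + v{\left(f{\left(-1 \right)},-4 \right)} = \left(-11\right) \left(-11\right) + \left(25 - 4\right) = 121 + 21 = 142$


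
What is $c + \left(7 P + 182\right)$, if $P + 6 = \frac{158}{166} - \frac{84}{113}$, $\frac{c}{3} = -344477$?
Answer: $- \frac{9691222604}{9379} \approx -1.0333 \cdot 10^{6}$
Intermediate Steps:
$c = -1033431$ ($c = 3 \left(-344477\right) = -1033431$)
$P = - \frac{54319}{9379}$ ($P = -6 + \left(\frac{158}{166} - \frac{84}{113}\right) = -6 + \left(158 \cdot \frac{1}{166} - \frac{84}{113}\right) = -6 + \left(\frac{79}{83} - \frac{84}{113}\right) = -6 + \frac{1955}{9379} = - \frac{54319}{9379} \approx -5.7916$)
$c + \left(7 P + 182\right) = -1033431 + \left(7 \left(- \frac{54319}{9379}\right) + 182\right) = -1033431 + \left(- \frac{380233}{9379} + 182\right) = -1033431 + \frac{1326745}{9379} = - \frac{9691222604}{9379}$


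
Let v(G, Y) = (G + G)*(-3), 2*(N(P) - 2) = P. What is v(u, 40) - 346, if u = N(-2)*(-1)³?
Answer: -340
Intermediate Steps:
N(P) = 2 + P/2
u = -1 (u = (2 + (½)*(-2))*(-1)³ = (2 - 1)*(-1) = 1*(-1) = -1)
v(G, Y) = -6*G (v(G, Y) = (2*G)*(-3) = -6*G)
v(u, 40) - 346 = -6*(-1) - 346 = 6 - 346 = -340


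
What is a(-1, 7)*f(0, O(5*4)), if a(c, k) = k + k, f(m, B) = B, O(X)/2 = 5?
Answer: 140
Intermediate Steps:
O(X) = 10 (O(X) = 2*5 = 10)
a(c, k) = 2*k
a(-1, 7)*f(0, O(5*4)) = (2*7)*10 = 14*10 = 140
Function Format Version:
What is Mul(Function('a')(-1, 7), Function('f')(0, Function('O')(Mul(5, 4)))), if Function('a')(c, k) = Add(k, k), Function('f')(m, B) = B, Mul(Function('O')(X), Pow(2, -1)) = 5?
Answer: 140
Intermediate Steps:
Function('O')(X) = 10 (Function('O')(X) = Mul(2, 5) = 10)
Function('a')(c, k) = Mul(2, k)
Mul(Function('a')(-1, 7), Function('f')(0, Function('O')(Mul(5, 4)))) = Mul(Mul(2, 7), 10) = Mul(14, 10) = 140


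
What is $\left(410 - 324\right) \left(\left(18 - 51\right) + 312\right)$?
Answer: $23994$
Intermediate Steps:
$\left(410 - 324\right) \left(\left(18 - 51\right) + 312\right) = 86 \left(\left(18 - 51\right) + 312\right) = 86 \left(-33 + 312\right) = 86 \cdot 279 = 23994$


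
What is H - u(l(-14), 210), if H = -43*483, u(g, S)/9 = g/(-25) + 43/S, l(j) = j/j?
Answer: -7269669/350 ≈ -20770.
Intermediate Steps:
l(j) = 1
u(g, S) = 387/S - 9*g/25 (u(g, S) = 9*(g/(-25) + 43/S) = 9*(g*(-1/25) + 43/S) = 9*(-g/25 + 43/S) = 9*(43/S - g/25) = 387/S - 9*g/25)
H = -20769
H - u(l(-14), 210) = -20769 - (387/210 - 9/25*1) = -20769 - (387*(1/210) - 9/25) = -20769 - (129/70 - 9/25) = -20769 - 1*519/350 = -20769 - 519/350 = -7269669/350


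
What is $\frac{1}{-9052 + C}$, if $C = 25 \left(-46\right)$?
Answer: $- \frac{1}{10202} \approx -9.802 \cdot 10^{-5}$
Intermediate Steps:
$C = -1150$
$\frac{1}{-9052 + C} = \frac{1}{-9052 - 1150} = \frac{1}{-10202} = - \frac{1}{10202}$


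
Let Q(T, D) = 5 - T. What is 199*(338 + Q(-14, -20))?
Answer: 71043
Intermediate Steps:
199*(338 + Q(-14, -20)) = 199*(338 + (5 - 1*(-14))) = 199*(338 + (5 + 14)) = 199*(338 + 19) = 199*357 = 71043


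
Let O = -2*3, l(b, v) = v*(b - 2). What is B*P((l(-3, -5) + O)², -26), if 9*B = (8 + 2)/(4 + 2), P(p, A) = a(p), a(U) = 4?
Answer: 20/27 ≈ 0.74074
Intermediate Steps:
l(b, v) = v*(-2 + b)
O = -6
P(p, A) = 4
B = 5/27 (B = ((8 + 2)/(4 + 2))/9 = (10/6)/9 = (10*(⅙))/9 = (⅑)*(5/3) = 5/27 ≈ 0.18519)
B*P((l(-3, -5) + O)², -26) = (5/27)*4 = 20/27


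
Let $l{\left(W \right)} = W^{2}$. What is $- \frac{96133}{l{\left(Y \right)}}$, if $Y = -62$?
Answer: $- \frac{96133}{3844} \approx -25.009$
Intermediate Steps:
$- \frac{96133}{l{\left(Y \right)}} = - \frac{96133}{\left(-62\right)^{2}} = - \frac{96133}{3844}$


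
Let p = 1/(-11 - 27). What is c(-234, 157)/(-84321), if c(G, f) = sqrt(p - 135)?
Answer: -I*sqrt(194978)/3204198 ≈ -0.00013781*I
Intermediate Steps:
p = -1/38 (p = 1/(-38) = -1/38 ≈ -0.026316)
c(G, f) = I*sqrt(194978)/38 (c(G, f) = sqrt(-1/38 - 135) = sqrt(-5131/38) = I*sqrt(194978)/38)
c(-234, 157)/(-84321) = (I*sqrt(194978)/38)/(-84321) = (I*sqrt(194978)/38)*(-1/84321) = -I*sqrt(194978)/3204198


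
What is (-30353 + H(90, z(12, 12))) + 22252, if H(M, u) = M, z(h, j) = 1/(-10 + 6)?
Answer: -8011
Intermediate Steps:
z(h, j) = -¼ (z(h, j) = 1/(-4) = -¼)
(-30353 + H(90, z(12, 12))) + 22252 = (-30353 + 90) + 22252 = -30263 + 22252 = -8011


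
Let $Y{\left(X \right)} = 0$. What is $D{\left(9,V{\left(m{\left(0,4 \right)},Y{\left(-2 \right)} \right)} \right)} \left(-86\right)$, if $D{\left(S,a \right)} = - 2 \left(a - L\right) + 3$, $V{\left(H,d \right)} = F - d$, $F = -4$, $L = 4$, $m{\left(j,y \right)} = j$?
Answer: $-1634$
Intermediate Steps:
$V{\left(H,d \right)} = -4 - d$
$D{\left(S,a \right)} = 11 - 2 a$ ($D{\left(S,a \right)} = - 2 \left(a - 4\right) + 3 = - 2 \left(-4 + a\right) + 3 = \left(8 - 2 a\right) + 3 = 11 - 2 a$)
$D{\left(9,V{\left(m{\left(0,4 \right)},Y{\left(-2 \right)} \right)} \right)} \left(-86\right) = \left(11 - 2 \left(-4 - 0\right)\right) \left(-86\right) = \left(11 - 2 \left(-4 + 0\right)\right) \left(-86\right) = \left(11 - -8\right) \left(-86\right) = \left(11 + 8\right) \left(-86\right) = 19 \left(-86\right) = -1634$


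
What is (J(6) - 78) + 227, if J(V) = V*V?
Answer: 185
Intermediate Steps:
J(V) = V**2
(J(6) - 78) + 227 = (6**2 - 78) + 227 = (36 - 78) + 227 = -42 + 227 = 185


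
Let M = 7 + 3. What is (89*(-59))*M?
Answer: -52510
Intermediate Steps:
M = 10
(89*(-59))*M = (89*(-59))*10 = -5251*10 = -52510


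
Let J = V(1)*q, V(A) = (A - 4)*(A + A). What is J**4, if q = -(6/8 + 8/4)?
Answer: 1185921/16 ≈ 74120.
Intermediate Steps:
V(A) = 2*A*(-4 + A) (V(A) = (-4 + A)*(2*A) = 2*A*(-4 + A))
q = -11/4 (q = -(6*(1/8) + 8*(1/4)) = -(3/4 + 2) = -1*11/4 = -11/4 ≈ -2.7500)
J = 33/2 (J = (2*1*(-4 + 1))*(-11/4) = (2*1*(-3))*(-11/4) = -6*(-11/4) = 33/2 ≈ 16.500)
J**4 = (33/2)**4 = 1185921/16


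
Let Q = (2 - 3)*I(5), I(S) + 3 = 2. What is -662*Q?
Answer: -662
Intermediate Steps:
I(S) = -1 (I(S) = -3 + 2 = -1)
Q = 1 (Q = (2 - 3)*(-1) = -1*(-1) = 1)
-662*Q = -662*1 = -662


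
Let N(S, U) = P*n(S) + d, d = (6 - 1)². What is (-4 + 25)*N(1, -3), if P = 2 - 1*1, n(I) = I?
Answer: 546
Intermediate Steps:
P = 1 (P = 2 - 1 = 1)
d = 25 (d = 5² = 25)
N(S, U) = 25 + S (N(S, U) = 1*S + 25 = S + 25 = 25 + S)
(-4 + 25)*N(1, -3) = (-4 + 25)*(25 + 1) = 21*26 = 546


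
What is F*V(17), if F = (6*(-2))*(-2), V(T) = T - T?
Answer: 0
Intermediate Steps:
V(T) = 0
F = 24 (F = -12*(-2) = 24)
F*V(17) = 24*0 = 0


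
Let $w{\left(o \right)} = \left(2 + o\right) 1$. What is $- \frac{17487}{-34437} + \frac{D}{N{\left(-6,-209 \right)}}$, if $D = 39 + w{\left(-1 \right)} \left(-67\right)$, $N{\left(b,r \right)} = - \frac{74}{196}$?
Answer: $\frac{31714049}{424723} \approx 74.67$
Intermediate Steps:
$N{\left(b,r \right)} = - \frac{37}{98}$ ($N{\left(b,r \right)} = \left(-74\right) \frac{1}{196} = - \frac{37}{98}$)
$w{\left(o \right)} = 2 + o$
$D = -28$ ($D = 39 + \left(2 - 1\right) \left(-67\right) = 39 + 1 \left(-67\right) = 39 - 67 = -28$)
$- \frac{17487}{-34437} + \frac{D}{N{\left(-6,-209 \right)}} = - \frac{17487}{-34437} - \frac{28}{- \frac{37}{98}} = \left(-17487\right) \left(- \frac{1}{34437}\right) - - \frac{2744}{37} = \frac{5829}{11479} + \frac{2744}{37} = \frac{31714049}{424723}$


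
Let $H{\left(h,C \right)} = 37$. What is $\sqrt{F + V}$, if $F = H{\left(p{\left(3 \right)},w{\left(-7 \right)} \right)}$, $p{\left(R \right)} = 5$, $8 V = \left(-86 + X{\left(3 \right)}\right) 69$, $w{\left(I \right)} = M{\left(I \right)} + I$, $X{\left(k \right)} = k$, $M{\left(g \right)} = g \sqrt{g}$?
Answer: $\frac{i \sqrt{10862}}{4} \approx 26.055 i$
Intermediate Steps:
$M{\left(g \right)} = g^{\frac{3}{2}}$
$w{\left(I \right)} = I + I^{\frac{3}{2}}$ ($w{\left(I \right)} = I^{\frac{3}{2}} + I = I + I^{\frac{3}{2}}$)
$V = - \frac{5727}{8}$ ($V = \frac{\left(-86 + 3\right) 69}{8} = \frac{\left(-83\right) 69}{8} = \frac{1}{8} \left(-5727\right) = - \frac{5727}{8} \approx -715.88$)
$F = 37$
$\sqrt{F + V} = \sqrt{37 - \frac{5727}{8}} = \sqrt{- \frac{5431}{8}} = \frac{i \sqrt{10862}}{4}$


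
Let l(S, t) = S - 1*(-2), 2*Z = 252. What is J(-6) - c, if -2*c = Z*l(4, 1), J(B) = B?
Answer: 372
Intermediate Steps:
Z = 126 (Z = (1/2)*252 = 126)
l(S, t) = 2 + S (l(S, t) = S + 2 = 2 + S)
c = -378 (c = -63*(2 + 4) = -63*6 = -1/2*756 = -378)
J(-6) - c = -6 - 1*(-378) = -6 + 378 = 372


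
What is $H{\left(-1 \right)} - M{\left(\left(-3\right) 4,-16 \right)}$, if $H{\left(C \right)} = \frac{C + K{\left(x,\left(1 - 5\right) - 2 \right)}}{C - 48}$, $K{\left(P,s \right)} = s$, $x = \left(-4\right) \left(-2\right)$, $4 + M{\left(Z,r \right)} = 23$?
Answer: $- \frac{132}{7} \approx -18.857$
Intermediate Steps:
$M{\left(Z,r \right)} = 19$ ($M{\left(Z,r \right)} = -4 + 23 = 19$)
$x = 8$
$H{\left(C \right)} = \frac{-6 + C}{-48 + C}$ ($H{\left(C \right)} = \frac{C + \left(\left(1 - 5\right) - 2\right)}{C - 48} = \frac{C - 6}{-48 + C} = \frac{-6 + C}{-48 + C}$)
$H{\left(-1 \right)} - M{\left(\left(-3\right) 4,-16 \right)} = \frac{-6 - 1}{-48 - 1} - 19 = \frac{1}{-49} \left(-7\right) - 19 = \left(- \frac{1}{49}\right) \left(-7\right) - 19 = \frac{1}{7} - 19 = - \frac{132}{7}$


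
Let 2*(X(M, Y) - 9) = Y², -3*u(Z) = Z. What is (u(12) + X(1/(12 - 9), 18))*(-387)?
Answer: -64629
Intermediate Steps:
u(Z) = -Z/3
X(M, Y) = 9 + Y²/2
(u(12) + X(1/(12 - 9), 18))*(-387) = (-⅓*12 + (9 + (½)*18²))*(-387) = (-4 + (9 + (½)*324))*(-387) = (-4 + (9 + 162))*(-387) = (-4 + 171)*(-387) = 167*(-387) = -64629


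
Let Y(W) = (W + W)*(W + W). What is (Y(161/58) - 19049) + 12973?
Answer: -5083995/841 ≈ -6045.2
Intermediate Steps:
Y(W) = 4*W² (Y(W) = (2*W)*(2*W) = 4*W²)
(Y(161/58) - 19049) + 12973 = (4*(161/58)² - 19049) + 12973 = (4*(25921/3364) - 19049) + 12973 = (25921/841 - 19049) + 12973 = -15994288/841 + 12973 = -5083995/841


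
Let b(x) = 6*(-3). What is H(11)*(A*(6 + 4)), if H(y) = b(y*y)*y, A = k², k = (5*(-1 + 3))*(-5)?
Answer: -4950000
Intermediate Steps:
b(x) = -18
k = -50 (k = (5*2)*(-5) = 10*(-5) = -50)
A = 2500 (A = (-50)² = 2500)
H(y) = -18*y
H(11)*(A*(6 + 4)) = (-18*11)*(2500*(6 + 4)) = -495000*10 = -198*25000 = -4950000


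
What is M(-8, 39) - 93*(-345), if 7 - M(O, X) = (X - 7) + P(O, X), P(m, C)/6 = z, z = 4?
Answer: 32036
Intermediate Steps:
P(m, C) = 24 (P(m, C) = 6*4 = 24)
M(O, X) = -10 - X (M(O, X) = 7 - ((X - 7) + 24) = 7 - ((-7 + X) + 24) = 7 - (17 + X) = 7 + (-17 - X) = -10 - X)
M(-8, 39) - 93*(-345) = (-10 - 1*39) - 93*(-345) = (-10 - 39) + 32085 = -49 + 32085 = 32036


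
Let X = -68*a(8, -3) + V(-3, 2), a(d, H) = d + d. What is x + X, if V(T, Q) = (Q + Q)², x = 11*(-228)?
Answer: -3580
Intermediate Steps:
x = -2508
a(d, H) = 2*d
V(T, Q) = 4*Q² (V(T, Q) = (2*Q)² = 4*Q²)
X = -1072 (X = -136*8 + 4*2² = -68*16 + 4*4 = -1088 + 16 = -1072)
x + X = -2508 - 1072 = -3580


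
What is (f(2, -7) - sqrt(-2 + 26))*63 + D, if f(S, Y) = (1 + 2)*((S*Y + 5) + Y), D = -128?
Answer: -3152 - 126*sqrt(6) ≈ -3460.6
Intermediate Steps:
f(S, Y) = 15 + 3*Y + 3*S*Y (f(S, Y) = 3*((5 + S*Y) + Y) = 3*(5 + Y + S*Y) = 15 + 3*Y + 3*S*Y)
(f(2, -7) - sqrt(-2 + 26))*63 + D = ((15 + 3*(-7) + 3*2*(-7)) - sqrt(-2 + 26))*63 - 128 = ((15 - 21 - 42) - sqrt(24))*63 - 128 = (-48 - 2*sqrt(6))*63 - 128 = (-3024 - 126*sqrt(6)) - 128 = -3152 - 126*sqrt(6)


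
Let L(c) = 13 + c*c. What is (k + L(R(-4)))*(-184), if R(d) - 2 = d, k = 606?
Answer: -114632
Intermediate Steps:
R(d) = 2 + d
L(c) = 13 + c²
(k + L(R(-4)))*(-184) = (606 + (13 + (2 - 4)²))*(-184) = (606 + (13 + (-2)²))*(-184) = (606 + (13 + 4))*(-184) = (606 + 17)*(-184) = 623*(-184) = -114632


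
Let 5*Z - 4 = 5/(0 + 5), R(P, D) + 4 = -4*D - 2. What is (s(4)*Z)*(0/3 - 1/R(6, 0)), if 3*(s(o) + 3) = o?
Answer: -5/18 ≈ -0.27778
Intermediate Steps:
R(P, D) = -6 - 4*D (R(P, D) = -4 + (-4*D - 2) = -4 + (-2 - 4*D) = -6 - 4*D)
s(o) = -3 + o/3
Z = 1 (Z = ⅘ + (5/(0 + 5))/5 = ⅘ + (5/5)/5 = ⅘ + (5*(⅕))/5 = ⅘ + (⅕)*1 = ⅘ + ⅕ = 1)
(s(4)*Z)*(0/3 - 1/R(6, 0)) = ((-3 + (⅓)*4)*1)*(0/3 - 1/(-6 - 4*0)) = ((-3 + 4/3)*1)*(0*(⅓) - 1/(-6 + 0)) = (-5/3*1)*(0 - 1/(-6)) = -5*(0 - 1*(-⅙))/3 = -5*(0 + ⅙)/3 = -5/3*⅙ = -5/18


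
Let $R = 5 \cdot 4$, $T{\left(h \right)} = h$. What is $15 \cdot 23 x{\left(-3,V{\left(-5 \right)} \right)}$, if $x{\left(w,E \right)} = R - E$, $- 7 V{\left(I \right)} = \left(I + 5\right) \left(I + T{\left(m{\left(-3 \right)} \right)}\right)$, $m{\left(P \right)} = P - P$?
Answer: $6900$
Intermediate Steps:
$m{\left(P \right)} = 0$
$R = 20$
$V{\left(I \right)} = - \frac{I \left(5 + I\right)}{7}$ ($V{\left(I \right)} = - \frac{\left(I + 5\right) \left(I + 0\right)}{7} = - \frac{\left(5 + I\right) I}{7} = - \frac{I \left(5 + I\right)}{7}$)
$x{\left(w,E \right)} = 20 - E$
$15 \cdot 23 x{\left(-3,V{\left(-5 \right)} \right)} = 15 \cdot 23 \left(20 - \frac{1}{7} \left(-5\right) \left(-5 - -5\right)\right) = 345 \left(20 - \frac{1}{7} \left(-5\right) \left(-5 + 5\right)\right) = 345 \left(20 - \frac{1}{7} \left(-5\right) 0\right) = 345 \left(20 - 0\right) = 345 \left(20 + 0\right) = 345 \cdot 20 = 6900$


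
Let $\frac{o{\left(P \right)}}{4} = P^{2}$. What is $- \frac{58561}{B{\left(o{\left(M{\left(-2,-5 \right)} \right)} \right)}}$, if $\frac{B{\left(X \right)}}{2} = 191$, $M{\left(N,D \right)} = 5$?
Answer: $- \frac{58561}{382} \approx -153.3$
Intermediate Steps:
$o{\left(P \right)} = 4 P^{2}$
$B{\left(X \right)} = 382$ ($B{\left(X \right)} = 2 \cdot 191 = 382$)
$- \frac{58561}{B{\left(o{\left(M{\left(-2,-5 \right)} \right)} \right)}} = - \frac{58561}{382}$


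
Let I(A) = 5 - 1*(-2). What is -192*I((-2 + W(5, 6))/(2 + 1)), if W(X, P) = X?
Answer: -1344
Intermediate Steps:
I(A) = 7 (I(A) = 5 + 2 = 7)
-192*I((-2 + W(5, 6))/(2 + 1)) = -192*7 = -1344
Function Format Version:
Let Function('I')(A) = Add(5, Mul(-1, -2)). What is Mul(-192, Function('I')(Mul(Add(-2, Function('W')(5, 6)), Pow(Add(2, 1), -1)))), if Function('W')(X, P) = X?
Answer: -1344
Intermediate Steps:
Function('I')(A) = 7 (Function('I')(A) = Add(5, 2) = 7)
Mul(-192, Function('I')(Mul(Add(-2, Function('W')(5, 6)), Pow(Add(2, 1), -1)))) = Mul(-192, 7) = -1344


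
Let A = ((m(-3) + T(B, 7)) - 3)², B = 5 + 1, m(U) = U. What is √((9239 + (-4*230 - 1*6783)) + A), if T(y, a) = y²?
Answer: 2*√609 ≈ 49.356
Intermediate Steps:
B = 6
A = 900 (A = ((-3 + 6²) - 3)² = ((-3 + 36) - 3)² = (33 - 3)² = 30² = 900)
√((9239 + (-4*230 - 1*6783)) + A) = √((9239 + (-4*230 - 1*6783)) + 900) = √((9239 + (-920 - 6783)) + 900) = √((9239 - 7703) + 900) = √(1536 + 900) = √2436 = 2*√609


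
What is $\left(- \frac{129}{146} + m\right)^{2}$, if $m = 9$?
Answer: $\frac{1404225}{21316} \approx 65.877$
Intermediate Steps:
$\left(- \frac{129}{146} + m\right)^{2} = \left(- \frac{129}{146} + 9\right)^{2} = \left(\frac{1185}{146}\right)^{2} = \frac{1404225}{21316}$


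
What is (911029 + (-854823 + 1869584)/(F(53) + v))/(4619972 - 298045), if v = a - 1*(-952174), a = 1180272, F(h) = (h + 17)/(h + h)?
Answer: 102964253455850/488462776269871 ≈ 0.21079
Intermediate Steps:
F(h) = (17 + h)/(2*h) (F(h) = (17 + h)/((2*h)) = (17 + h)*(1/(2*h)) = (17 + h)/(2*h))
v = 2132446 (v = 1180272 - 1*(-952174) = 1180272 + 952174 = 2132446)
(911029 + (-854823 + 1869584)/(F(53) + v))/(4619972 - 298045) = (911029 + (-854823 + 1869584)/((½)*(17 + 53)/53 + 2132446))/(4619972 - 298045) = (911029 + 1014761/((½)*(1/53)*70 + 2132446))/4321927 = (911029 + 1014761/(35/53 + 2132446))*(1/4321927) = (911029 + 1014761/(113019673/53))*(1/4321927) = (911029 + 1014761*(53/113019673))*(1/4321927) = (911029 + 53782333/113019673)*(1/4321927) = (102964253455850/113019673)*(1/4321927) = 102964253455850/488462776269871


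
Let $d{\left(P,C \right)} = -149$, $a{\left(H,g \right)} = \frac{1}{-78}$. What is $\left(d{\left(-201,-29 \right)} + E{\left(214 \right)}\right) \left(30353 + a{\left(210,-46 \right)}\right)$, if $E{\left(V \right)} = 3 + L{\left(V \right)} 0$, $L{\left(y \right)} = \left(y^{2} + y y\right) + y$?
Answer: $- \frac{172829909}{39} \approx -4.4315 \cdot 10^{6}$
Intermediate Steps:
$a{\left(H,g \right)} = - \frac{1}{78}$
$L{\left(y \right)} = y + 2 y^{2}$ ($L{\left(y \right)} = \left(y^{2} + y^{2}\right) + y = 2 y^{2} + y = y + 2 y^{2}$)
$E{\left(V \right)} = 3$ ($E{\left(V \right)} = 3 + V \left(1 + 2 V\right) 0 = 3 + 0 = 3$)
$\left(d{\left(-201,-29 \right)} + E{\left(214 \right)}\right) \left(30353 + a{\left(210,-46 \right)}\right) = \left(-149 + 3\right) \left(30353 - \frac{1}{78}\right) = \left(-146\right) \frac{2367533}{78} = - \frac{172829909}{39}$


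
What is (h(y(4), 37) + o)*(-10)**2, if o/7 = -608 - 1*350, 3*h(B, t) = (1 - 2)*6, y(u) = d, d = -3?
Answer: -670800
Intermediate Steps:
y(u) = -3
h(B, t) = -2 (h(B, t) = ((1 - 2)*6)/3 = (-1*6)/3 = (1/3)*(-6) = -2)
o = -6706 (o = 7*(-608 - 1*350) = 7*(-608 - 350) = 7*(-958) = -6706)
(h(y(4), 37) + o)*(-10)**2 = (-2 - 6706)*(-10)**2 = -6708*100 = -670800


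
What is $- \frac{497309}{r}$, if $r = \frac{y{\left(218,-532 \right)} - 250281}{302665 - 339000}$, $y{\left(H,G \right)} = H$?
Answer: $- \frac{18069722515}{250063} \approx -72261.0$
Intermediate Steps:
$r = \frac{250063}{36335}$ ($r = \frac{218 - 250281}{302665 - 339000} = \frac{218 - 250281}{-36335} = \left(-250063\right) \left(- \frac{1}{36335}\right) = \frac{250063}{36335} \approx 6.8821$)
$- \frac{497309}{r} = - \frac{497309}{\frac{250063}{36335}} = \left(-497309\right) \frac{36335}{250063} = - \frac{18069722515}{250063}$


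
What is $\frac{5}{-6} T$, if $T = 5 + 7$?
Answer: $-10$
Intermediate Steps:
$T = 12$
$\frac{5}{-6} T = \frac{5}{-6} \cdot 12 = 5 \left(- \frac{1}{6}\right) 12 = \left(- \frac{5}{6}\right) 12 = -10$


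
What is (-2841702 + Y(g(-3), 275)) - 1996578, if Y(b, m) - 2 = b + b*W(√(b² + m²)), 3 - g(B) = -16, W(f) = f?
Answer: -4838259 + 19*√75986 ≈ -4.8330e+6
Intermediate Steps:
g(B) = 19 (g(B) = 3 - 1*(-16) = 3 + 16 = 19)
Y(b, m) = 2 + b + b*√(b² + m²) (Y(b, m) = 2 + (b + b*√(b² + m²)) = 2 + b + b*√(b² + m²))
(-2841702 + Y(g(-3), 275)) - 1996578 = (-2841702 + (2 + 19 + 19*√(19² + 275²))) - 1996578 = (-2841702 + (2 + 19 + 19*√(361 + 75625))) - 1996578 = (-2841702 + (2 + 19 + 19*√75986)) - 1996578 = (-2841702 + (21 + 19*√75986)) - 1996578 = (-2841681 + 19*√75986) - 1996578 = -4838259 + 19*√75986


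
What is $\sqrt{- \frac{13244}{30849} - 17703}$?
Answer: $\frac{i \sqrt{343829790291}}{4407} \approx 133.05 i$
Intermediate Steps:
$\sqrt{- \frac{13244}{30849} - 17703} = \sqrt{\left(-13244\right) \frac{1}{30849} - 17703} = \sqrt{- \frac{1892}{4407} - 17703} = \sqrt{- \frac{78019013}{4407}} = \frac{i \sqrt{343829790291}}{4407}$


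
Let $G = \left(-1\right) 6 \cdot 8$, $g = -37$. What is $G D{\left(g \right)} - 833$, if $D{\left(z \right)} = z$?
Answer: $943$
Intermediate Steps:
$G = -48$ ($G = \left(-6\right) 8 = -48$)
$G D{\left(g \right)} - 833 = \left(-48\right) \left(-37\right) - 833 = 1776 - 833 = 943$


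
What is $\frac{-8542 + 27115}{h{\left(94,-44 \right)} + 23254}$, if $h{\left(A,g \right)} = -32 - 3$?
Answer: $\frac{18573}{23219} \approx 0.7999$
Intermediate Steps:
$h{\left(A,g \right)} = -35$
$\frac{-8542 + 27115}{h{\left(94,-44 \right)} + 23254} = \frac{-8542 + 27115}{-35 + 23254} = \frac{18573}{23219}$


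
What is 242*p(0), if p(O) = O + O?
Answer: 0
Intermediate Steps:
p(O) = 2*O
242*p(0) = 242*(2*0) = 242*0 = 0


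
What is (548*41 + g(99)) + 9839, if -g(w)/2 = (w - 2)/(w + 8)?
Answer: 3456655/107 ≈ 32305.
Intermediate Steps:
g(w) = -2*(-2 + w)/(8 + w) (g(w) = -2*(w - 2)/(w + 8) = -2*(-2 + w)/(8 + w))
(548*41 + g(99)) + 9839 = (548*41 + 2*(2 - 1*99)/(8 + 99)) + 9839 = (22468 + 2*(2 - 99)/107) + 9839 = (22468 + 2*(1/107)*(-97)) + 9839 = (22468 - 194/107) + 9839 = 2403882/107 + 9839 = 3456655/107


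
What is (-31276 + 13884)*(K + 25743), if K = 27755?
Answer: -930437216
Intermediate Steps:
(-31276 + 13884)*(K + 25743) = (-31276 + 13884)*(27755 + 25743) = -17392*53498 = -930437216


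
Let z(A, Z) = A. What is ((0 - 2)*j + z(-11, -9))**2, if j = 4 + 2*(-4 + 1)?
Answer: 49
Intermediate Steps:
j = -2 (j = 4 + 2*(-3) = 4 - 6 = -2)
((0 - 2)*j + z(-11, -9))**2 = ((0 - 2)*(-2) - 11)**2 = (-2*(-2) - 11)**2 = (4 - 11)**2 = (-7)**2 = 49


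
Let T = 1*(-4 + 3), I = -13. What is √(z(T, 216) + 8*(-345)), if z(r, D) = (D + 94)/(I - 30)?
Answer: I*√5116570/43 ≈ 52.604*I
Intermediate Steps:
T = -1 (T = 1*(-1) = -1)
z(r, D) = -94/43 - D/43 (z(r, D) = (D + 94)/(-13 - 30) = (94 + D)/(-43) = (94 + D)*(-1/43) = -94/43 - D/43)
√(z(T, 216) + 8*(-345)) = √((-94/43 - 1/43*216) + 8*(-345)) = √((-94/43 - 216/43) - 2760) = √(-310/43 - 2760) = √(-118990/43) = I*√5116570/43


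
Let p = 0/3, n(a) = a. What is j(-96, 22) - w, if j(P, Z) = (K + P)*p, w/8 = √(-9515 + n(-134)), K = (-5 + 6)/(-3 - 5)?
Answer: -8*I*√9649 ≈ -785.83*I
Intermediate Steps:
p = 0 (p = 0*(⅓) = 0)
K = -⅛ (K = 1/(-8) = 1*(-⅛) = -⅛ ≈ -0.12500)
w = 8*I*√9649 (w = 8*√(-9515 - 134) = 8*√(-9649) = 8*(I*√9649) = 8*I*√9649 ≈ 785.83*I)
j(P, Z) = 0 (j(P, Z) = (-⅛ + P)*0 = 0)
j(-96, 22) - w = 0 - 8*I*√9649 = -8*I*√9649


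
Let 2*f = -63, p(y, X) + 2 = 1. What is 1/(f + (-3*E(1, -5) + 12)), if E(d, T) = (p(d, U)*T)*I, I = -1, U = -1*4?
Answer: -2/9 ≈ -0.22222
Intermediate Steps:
U = -4
p(y, X) = -1 (p(y, X) = -2 + 1 = -1)
f = -63/2 (f = (½)*(-63) = -63/2 ≈ -31.500)
E(d, T) = T (E(d, T) = -T*(-1) = T)
1/(f + (-3*E(1, -5) + 12)) = 1/(-63/2 + (-3*(-5) + 12)) = 1/(-63/2 + (15 + 12)) = 1/(-63/2 + 27) = 1/(-9/2) = -2/9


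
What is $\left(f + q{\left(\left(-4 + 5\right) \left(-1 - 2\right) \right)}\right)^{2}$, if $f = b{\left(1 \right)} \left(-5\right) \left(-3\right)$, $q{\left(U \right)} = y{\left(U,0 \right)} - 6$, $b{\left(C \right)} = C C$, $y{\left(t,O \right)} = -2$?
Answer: $49$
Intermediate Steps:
$b{\left(C \right)} = C^{2}$
$q{\left(U \right)} = -8$ ($q{\left(U \right)} = -2 - 6 = -8$)
$f = 15$ ($f = 1^{2} \left(-5\right) \left(-3\right) = 1 \left(-5\right) \left(-3\right) = \left(-5\right) \left(-3\right) = 15$)
$\left(f + q{\left(\left(-4 + 5\right) \left(-1 - 2\right) \right)}\right)^{2} = \left(15 - 8\right)^{2} = 7^{2} = 49$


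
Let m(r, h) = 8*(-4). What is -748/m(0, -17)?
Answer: 187/8 ≈ 23.375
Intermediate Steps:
m(r, h) = -32
-748/m(0, -17) = -748/(-32) = -748*(-1/32) = 187/8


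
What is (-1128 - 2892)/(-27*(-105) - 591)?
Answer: -335/187 ≈ -1.7914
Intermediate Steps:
(-1128 - 2892)/(-27*(-105) - 591) = -4020/(2835 - 591) = -4020/2244 = -4020*1/2244 = -335/187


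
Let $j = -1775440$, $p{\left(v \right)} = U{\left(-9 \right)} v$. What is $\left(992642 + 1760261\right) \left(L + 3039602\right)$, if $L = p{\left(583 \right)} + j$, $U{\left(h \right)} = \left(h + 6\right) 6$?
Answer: $3451226398204$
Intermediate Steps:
$U{\left(h \right)} = 36 + 6 h$ ($U{\left(h \right)} = \left(6 + h\right) 6 = 36 + 6 h$)
$p{\left(v \right)} = - 18 v$ ($p{\left(v \right)} = \left(36 + 6 \left(-9\right)\right) v = \left(36 - 54\right) v = - 18 v$)
$L = -1785934$ ($L = \left(-18\right) 583 - 1775440 = -10494 - 1775440 = -1785934$)
$\left(992642 + 1760261\right) \left(L + 3039602\right) = \left(992642 + 1760261\right) \left(-1785934 + 3039602\right) = 2752903 \cdot 1253668 = 3451226398204$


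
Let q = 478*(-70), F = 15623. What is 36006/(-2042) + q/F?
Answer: -315423529/15951083 ≈ -19.774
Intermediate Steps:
q = -33460
36006/(-2042) + q/F = 36006/(-2042) - 33460/15623 = 36006*(-1/2042) - 33460*1/15623 = -18003/1021 - 33460/15623 = -315423529/15951083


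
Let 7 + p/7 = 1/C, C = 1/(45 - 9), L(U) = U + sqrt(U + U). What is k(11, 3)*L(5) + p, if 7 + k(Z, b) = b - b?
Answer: 168 - 7*sqrt(10) ≈ 145.86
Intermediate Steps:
k(Z, b) = -7 (k(Z, b) = -7 + (b - b) = -7 + 0 = -7)
L(U) = U + sqrt(2)*sqrt(U) (L(U) = U + sqrt(2*U) = U + sqrt(2)*sqrt(U))
C = 1/36 ≈ 0.027778
p = 203 (p = -49 + 7/(1/36) = -49 + 7*36 = -49 + 252 = 203)
k(11, 3)*L(5) + p = -7*(5 + sqrt(2)*sqrt(5)) + 203 = -7*(5 + sqrt(10)) + 203 = (-35 - 7*sqrt(10)) + 203 = 168 - 7*sqrt(10)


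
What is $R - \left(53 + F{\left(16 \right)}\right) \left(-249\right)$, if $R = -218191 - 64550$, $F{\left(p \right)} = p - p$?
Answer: $-269544$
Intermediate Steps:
$F{\left(p \right)} = 0$
$R = -282741$ ($R = -218191 - 64550 = -282741$)
$R - \left(53 + F{\left(16 \right)}\right) \left(-249\right) = -282741 - \left(53 + 0\right) \left(-249\right) = -282741 - 53 \left(-249\right) = -282741 - -13197 = -282741 + 13197 = -269544$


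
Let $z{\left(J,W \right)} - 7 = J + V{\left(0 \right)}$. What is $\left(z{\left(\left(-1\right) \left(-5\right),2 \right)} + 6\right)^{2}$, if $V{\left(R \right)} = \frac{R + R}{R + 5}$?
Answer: $324$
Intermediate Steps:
$V{\left(R \right)} = \frac{2 R}{5 + R}$
$z{\left(J,W \right)} = 7 + J$ ($z{\left(J,W \right)} = 7 + \left(J + 2 \cdot 0 \frac{1}{5 + 0}\right) = 7 + \left(J + 2 \cdot 0 \cdot \frac{1}{5}\right) = 7 + \left(J + 0\right) = 7 + J$)
$\left(z{\left(\left(-1\right) \left(-5\right),2 \right)} + 6\right)^{2} = \left(\left(7 - -5\right) + 6\right)^{2} = \left(\left(7 + 5\right) + 6\right)^{2} = \left(12 + 6\right)^{2} = 18^{2} = 324$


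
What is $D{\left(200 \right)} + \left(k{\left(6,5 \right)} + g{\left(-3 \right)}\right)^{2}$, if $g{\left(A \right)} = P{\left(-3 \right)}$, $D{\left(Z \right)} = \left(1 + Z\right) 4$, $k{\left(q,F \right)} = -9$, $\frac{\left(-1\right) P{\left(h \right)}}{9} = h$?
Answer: $1128$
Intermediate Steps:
$P{\left(h \right)} = - 9 h$
$D{\left(Z \right)} = 4 + 4 Z$
$g{\left(A \right)} = 27$ ($g{\left(A \right)} = \left(-9\right) \left(-3\right) = 27$)
$D{\left(200 \right)} + \left(k{\left(6,5 \right)} + g{\left(-3 \right)}\right)^{2} = \left(4 + 4 \cdot 200\right) + \left(-9 + 27\right)^{2} = \left(4 + 800\right) + 18^{2} = 804 + 324 = 1128$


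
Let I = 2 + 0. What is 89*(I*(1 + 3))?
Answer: 712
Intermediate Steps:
I = 2
89*(I*(1 + 3)) = 89*(2*(1 + 3)) = 89*(2*4) = 89*8 = 712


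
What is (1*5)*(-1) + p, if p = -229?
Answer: -234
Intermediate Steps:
(1*5)*(-1) + p = (1*5)*(-1) - 229 = 5*(-1) - 229 = -5 - 229 = -234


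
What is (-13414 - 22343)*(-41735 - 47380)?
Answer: 3186485055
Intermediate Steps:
(-13414 - 22343)*(-41735 - 47380) = -35757*(-89115) = 3186485055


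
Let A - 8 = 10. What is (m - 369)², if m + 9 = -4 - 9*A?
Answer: 295936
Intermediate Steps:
A = 18 (A = 8 + 10 = 18)
m = -175 (m = -9 + (-4 - 9*18) = -9 + (-4 - 162) = -9 - 166 = -175)
(m - 369)² = (-175 - 369)² = (-544)² = 295936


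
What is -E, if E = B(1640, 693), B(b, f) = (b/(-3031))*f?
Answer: 162360/433 ≈ 374.97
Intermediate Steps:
B(b, f) = -b*f/3031 (B(b, f) = (b*(-1/3031))*f = (-b/3031)*f = -b*f/3031)
E = -162360/433 (E = -1/3031*1640*693 = -162360/433 ≈ -374.97)
-E = -1*(-162360/433) = 162360/433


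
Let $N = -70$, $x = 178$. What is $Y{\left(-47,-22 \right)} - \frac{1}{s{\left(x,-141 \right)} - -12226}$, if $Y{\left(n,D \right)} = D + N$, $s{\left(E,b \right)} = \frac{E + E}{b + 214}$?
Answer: $- \frac{82142641}{892854} \approx -92.0$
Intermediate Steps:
$s{\left(E,b \right)} = \frac{2 E}{214 + b}$
$Y{\left(n,D \right)} = -70 + D$ ($Y{\left(n,D \right)} = D - 70 = -70 + D$)
$Y{\left(-47,-22 \right)} - \frac{1}{s{\left(x,-141 \right)} - -12226} = \left(-70 - 22\right) - \frac{1}{2 \cdot 178 \frac{1}{214 - 141} - -12226} = -92 - \frac{1}{2 \cdot 178 \cdot \frac{1}{73} + 12226} = -92 - \frac{1}{\frac{356}{73} + 12226} = -92 - \frac{1}{\frac{892854}{73}} = -92 - \frac{73}{892854} = - \frac{82142641}{892854}$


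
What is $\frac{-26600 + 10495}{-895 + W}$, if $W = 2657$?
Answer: $- \frac{16105}{1762} \approx -9.1402$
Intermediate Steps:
$\frac{-26600 + 10495}{-895 + W} = \frac{-26600 + 10495}{-895 + 2657} = - \frac{16105}{1762}$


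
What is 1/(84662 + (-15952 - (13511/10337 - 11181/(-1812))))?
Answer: 6243548/428947496437 ≈ 1.4556e-5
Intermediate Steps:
1/(84662 + (-15952 - (13511/10337 - 11181/(-1812)))) = 1/(84662 + (-15952 - (13511*(1/10337) - 11181*(-1/1812)))) = 1/(84662 + (-15952 - (13511/10337 + 3727/604))) = 1/(84662 + (-15952 - 1*46686643/6243548)) = 1/(84662 + (-15952 - 46686643/6243548)) = 1/(84662 - 99643764339/6243548) = 1/(428947496437/6243548) = 6243548/428947496437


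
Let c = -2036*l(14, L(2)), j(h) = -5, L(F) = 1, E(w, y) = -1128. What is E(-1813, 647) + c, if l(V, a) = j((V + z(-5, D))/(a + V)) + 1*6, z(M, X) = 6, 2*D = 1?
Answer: -3164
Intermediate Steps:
D = ½ (D = (½)*1 = ½ ≈ 0.50000)
l(V, a) = 1 (l(V, a) = -5 + 1*6 = -5 + 6 = 1)
c = -2036 (c = -2036*1 = -2036)
E(-1813, 647) + c = -1128 - 2036 = -3164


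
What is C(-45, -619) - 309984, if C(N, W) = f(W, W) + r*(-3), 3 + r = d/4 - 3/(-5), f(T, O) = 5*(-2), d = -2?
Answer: -3099853/10 ≈ -3.0999e+5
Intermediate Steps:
f(T, O) = -10
r = -29/10 (r = -3 + (-2/4 - 3/(-5)) = -3 + (-2*1/4 - 3*(-1/5)) = -3 + (-1/2 + 3/5) = -3 + 1/10 = -29/10 ≈ -2.9000)
C(N, W) = -13/10 (C(N, W) = -10 - 29/10*(-3) = -10 + 87/10 = -13/10)
C(-45, -619) - 309984 = -13/10 - 309984 = -3099853/10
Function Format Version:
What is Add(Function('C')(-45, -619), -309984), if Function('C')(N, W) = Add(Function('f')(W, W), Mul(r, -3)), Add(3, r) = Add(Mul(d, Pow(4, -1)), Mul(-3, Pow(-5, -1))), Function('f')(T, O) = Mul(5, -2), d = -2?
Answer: Rational(-3099853, 10) ≈ -3.0999e+5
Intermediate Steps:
Function('f')(T, O) = -10
r = Rational(-29, 10) (r = Add(-3, Add(Mul(-2, Pow(4, -1)), Mul(-3, Pow(-5, -1)))) = Add(-3, Add(Mul(-2, Rational(1, 4)), Mul(-3, Rational(-1, 5)))) = Add(-3, Add(Rational(-1, 2), Rational(3, 5))) = Add(-3, Rational(1, 10)) = Rational(-29, 10) ≈ -2.9000)
Function('C')(N, W) = Rational(-13, 10) (Function('C')(N, W) = Add(-10, Mul(Rational(-29, 10), -3)) = Add(-10, Rational(87, 10)) = Rational(-13, 10))
Add(Function('C')(-45, -619), -309984) = Add(Rational(-13, 10), -309984) = Rational(-3099853, 10)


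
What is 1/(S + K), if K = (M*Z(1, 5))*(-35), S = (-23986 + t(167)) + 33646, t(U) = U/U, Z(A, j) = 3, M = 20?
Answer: 1/7561 ≈ 0.00013226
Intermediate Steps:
t(U) = 1
S = 9661 (S = (-23986 + 1) + 33646 = -23985 + 33646 = 9661)
K = -2100 (K = (20*3)*(-35) = 60*(-35) = -2100)
1/(S + K) = 1/(9661 - 2100) = 1/7561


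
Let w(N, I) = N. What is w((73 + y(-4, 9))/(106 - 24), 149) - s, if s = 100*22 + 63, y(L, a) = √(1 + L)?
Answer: -185493/82 + I*√3/82 ≈ -2262.1 + 0.021123*I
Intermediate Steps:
s = 2263 (s = 2200 + 63 = 2263)
w((73 + y(-4, 9))/(106 - 24), 149) - s = (73 + √(1 - 4))/(106 - 24) - 1*2263 = (73 + √(-3))/82 - 2263 = (73 + I*√3)*(1/82) - 2263 = (73/82 + I*√3/82) - 2263 = -185493/82 + I*√3/82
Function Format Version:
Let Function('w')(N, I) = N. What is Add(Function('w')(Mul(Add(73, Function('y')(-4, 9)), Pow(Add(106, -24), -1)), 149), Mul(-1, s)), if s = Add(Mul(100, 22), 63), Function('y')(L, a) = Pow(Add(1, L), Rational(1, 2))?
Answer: Add(Rational(-185493, 82), Mul(Rational(1, 82), I, Pow(3, Rational(1, 2)))) ≈ Add(-2262.1, Mul(0.021123, I))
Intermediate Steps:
s = 2263 (s = Add(2200, 63) = 2263)
Add(Function('w')(Mul(Add(73, Function('y')(-4, 9)), Pow(Add(106, -24), -1)), 149), Mul(-1, s)) = Add(Mul(Add(73, Pow(Add(1, -4), Rational(1, 2))), Pow(Add(106, -24), -1)), Mul(-1, 2263)) = Add(Mul(Add(73, Pow(-3, Rational(1, 2))), Pow(82, -1)), -2263) = Add(Mul(Add(73, Mul(I, Pow(3, Rational(1, 2)))), Rational(1, 82)), -2263) = Add(Add(Rational(73, 82), Mul(Rational(1, 82), I, Pow(3, Rational(1, 2)))), -2263) = Add(Rational(-185493, 82), Mul(Rational(1, 82), I, Pow(3, Rational(1, 2))))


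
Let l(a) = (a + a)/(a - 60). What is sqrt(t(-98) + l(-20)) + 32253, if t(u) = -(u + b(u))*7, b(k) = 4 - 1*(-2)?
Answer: 32253 + sqrt(2578)/2 ≈ 32278.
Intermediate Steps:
b(k) = 6 (b(k) = 4 + 2 = 6)
t(u) = -42 - 7*u (t(u) = -(u + 6)*7 = -(6 + u)*7 = -(42 + 7*u) = -42 - 7*u)
l(a) = 2*a/(-60 + a) (l(a) = (2*a)/(-60 + a) = 2*a/(-60 + a))
sqrt(t(-98) + l(-20)) + 32253 = sqrt((-42 - 7*(-98)) + 2*(-20)/(-60 - 20)) + 32253 = sqrt((-42 + 686) + 2*(-20)/(-80)) + 32253 = sqrt(644 + 2*(-20)*(-1/80)) + 32253 = sqrt(644 + 1/2) + 32253 = sqrt(1289/2) + 32253 = sqrt(2578)/2 + 32253 = 32253 + sqrt(2578)/2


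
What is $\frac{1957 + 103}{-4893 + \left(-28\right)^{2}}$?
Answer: $- \frac{2060}{4109} \approx -0.50134$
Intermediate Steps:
$\frac{1957 + 103}{-4893 + \left(-28\right)^{2}} = \frac{2060}{-4893 + 784} = \frac{2060}{-4109} = 2060 \left(- \frac{1}{4109}\right) = - \frac{2060}{4109}$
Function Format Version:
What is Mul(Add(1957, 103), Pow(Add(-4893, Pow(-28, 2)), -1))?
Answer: Rational(-2060, 4109) ≈ -0.50134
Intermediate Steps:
Mul(Add(1957, 103), Pow(Add(-4893, Pow(-28, 2)), -1)) = Mul(2060, Pow(Add(-4893, 784), -1)) = Mul(2060, Pow(-4109, -1)) = Mul(2060, Rational(-1, 4109)) = Rational(-2060, 4109)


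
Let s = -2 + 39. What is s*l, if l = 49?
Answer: 1813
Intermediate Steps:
s = 37
s*l = 37*49 = 1813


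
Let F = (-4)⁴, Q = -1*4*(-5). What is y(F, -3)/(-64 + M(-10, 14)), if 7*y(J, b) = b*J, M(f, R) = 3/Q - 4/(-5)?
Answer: 15360/8827 ≈ 1.7401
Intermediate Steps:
Q = 20 (Q = -4*(-5) = 20)
F = 256
M(f, R) = 19/20 (M(f, R) = 3/20 - 4/(-5) = 3*(1/20) - 4*(-⅕) = 3/20 + ⅘ = 19/20)
y(J, b) = J*b/7 (y(J, b) = (b*J)/7 = (J*b)/7 = J*b/7)
y(F, -3)/(-64 + M(-10, 14)) = ((⅐)*256*(-3))/(-64 + 19/20) = -768/7/(-1261/20) = -20/1261*(-768/7) = 15360/8827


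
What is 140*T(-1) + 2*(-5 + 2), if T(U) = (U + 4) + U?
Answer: 274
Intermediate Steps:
T(U) = 4 + 2*U (T(U) = (4 + U) + U = 4 + 2*U)
140*T(-1) + 2*(-5 + 2) = 140*(4 + 2*(-1)) + 2*(-5 + 2) = 140*(4 - 2) + 2*(-3) = 140*2 - 6 = 280 - 6 = 274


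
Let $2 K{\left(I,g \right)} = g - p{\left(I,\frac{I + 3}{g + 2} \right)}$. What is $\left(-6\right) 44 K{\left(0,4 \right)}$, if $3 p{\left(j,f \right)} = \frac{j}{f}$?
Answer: $-528$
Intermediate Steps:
$p{\left(j,f \right)} = \frac{j}{3 f}$ ($p{\left(j,f \right)} = \frac{j \frac{1}{f}}{3} = \frac{j}{3 f}$)
$K{\left(I,g \right)} = \frac{g}{2} - \frac{I \left(2 + g\right)}{6 \left(3 + I\right)}$ ($K{\left(I,g \right)} = \frac{g - \frac{I}{3 \frac{I + 3}{g + 2}}}{2} = \frac{g - \frac{I}{3 \frac{3 + I}{2 + g}}}{2} = \frac{g - \frac{I \frac{2 + g}{3 + I}}{3}}{2} = \frac{g - \frac{I \left(2 + g\right)}{3 \left(3 + I\right)}}{2} = \frac{g}{2} - \frac{I \left(2 + g\right)}{6 \left(3 + I\right)}$)
$\left(-6\right) 44 K{\left(0,4 \right)} = \left(-6\right) 44 \frac{\left(-1\right) 0 \left(2 + 4\right) + 3 \cdot 4 \left(3 + 0\right)}{6 \left(3 + 0\right)} = - 264 \frac{\left(-1\right) 0 \cdot 6 + 3 \cdot 4 \cdot 3}{6 \cdot 3} = - 264 \cdot \frac{1}{6} \cdot \frac{1}{3} \left(0 + 36\right) = - 264 \cdot \frac{1}{6} \cdot \frac{1}{3} \cdot 36 = \left(-264\right) 2 = -528$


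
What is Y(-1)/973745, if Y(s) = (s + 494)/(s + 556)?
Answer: 493/540428475 ≈ 9.1224e-7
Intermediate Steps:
Y(s) = (494 + s)/(556 + s)
Y(-1)/973745 = ((494 - 1)/(556 - 1))/973745 = (493/555)*(1/973745) = 493/540428475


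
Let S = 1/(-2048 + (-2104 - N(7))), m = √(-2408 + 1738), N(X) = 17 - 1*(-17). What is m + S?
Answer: -1/4186 + I*√670 ≈ -0.00023889 + 25.884*I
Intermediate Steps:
N(X) = 34 (N(X) = 17 + 17 = 34)
m = I*√670 (m = √(-670) = I*√670 ≈ 25.884*I)
S = -1/4186 (S = 1/(-2048 + (-2104 - 1*34)) = 1/(-2048 + (-2104 - 34)) = 1/(-2048 - 2138) = 1/(-4186) = -1/4186 ≈ -0.00023889)
m + S = I*√670 - 1/4186 = -1/4186 + I*√670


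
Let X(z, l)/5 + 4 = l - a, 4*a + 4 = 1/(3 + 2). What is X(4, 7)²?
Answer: 6241/16 ≈ 390.06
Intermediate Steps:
a = -19/20 (a = -1 + 1/(4*(3 + 2)) = -1 + (¼)/5 = -1 + (¼)*(⅕) = -1 + 1/20 = -19/20 ≈ -0.95000)
X(z, l) = -61/4 + 5*l (X(z, l) = -20 + 5*(l - 1*(-19/20)) = -20 + 5*(l + 19/20) = -20 + 5*(19/20 + l) = -20 + (19/4 + 5*l) = -61/4 + 5*l)
X(4, 7)² = (-61/4 + 5*7)² = (-61/4 + 35)² = (79/4)² = 6241/16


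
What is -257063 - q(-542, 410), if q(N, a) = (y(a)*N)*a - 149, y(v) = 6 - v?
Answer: -90033794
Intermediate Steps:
q(N, a) = -149 + N*a*(6 - a) (q(N, a) = ((6 - a)*N)*a - 149 = (N*(6 - a))*a - 149 = N*a*(6 - a) - 149 = -149 + N*a*(6 - a))
-257063 - q(-542, 410) = -257063 - (-149 - 1*(-542)*410*(-6 + 410)) = -257063 - (-149 - 1*(-542)*410*404) = -257063 - (-149 + 89776880) = -257063 - 1*89776731 = -257063 - 89776731 = -90033794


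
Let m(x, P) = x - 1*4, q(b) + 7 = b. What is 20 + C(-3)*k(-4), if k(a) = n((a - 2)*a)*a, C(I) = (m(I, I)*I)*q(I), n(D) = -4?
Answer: -3340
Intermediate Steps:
q(b) = -7 + b
m(x, P) = -4 + x (m(x, P) = x - 4 = -4 + x)
C(I) = I*(-7 + I)*(-4 + I) (C(I) = ((-4 + I)*I)*(-7 + I) = (I*(-4 + I))*(-7 + I) = I*(-7 + I)*(-4 + I))
k(a) = -4*a
20 + C(-3)*k(-4) = 20 + (-3*(-7 - 3)*(-4 - 3))*(-4*(-4)) = 20 - 3*(-10)*(-7)*16 = 20 - 210*16 = 20 - 3360 = -3340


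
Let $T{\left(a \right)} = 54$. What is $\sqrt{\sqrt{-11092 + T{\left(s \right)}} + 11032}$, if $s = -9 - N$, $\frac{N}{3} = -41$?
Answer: $\sqrt{11032 + i \sqrt{11038}} \approx 105.03 + 0.5001 i$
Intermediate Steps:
$N = -123$ ($N = 3 \left(-41\right) = -123$)
$s = 114$ ($s = -9 - -123 = -9 + 123 = 114$)
$\sqrt{\sqrt{-11092 + T{\left(s \right)}} + 11032} = \sqrt{\sqrt{-11092 + 54} + 11032} = \sqrt{\sqrt{-11038} + 11032} = \sqrt{i \sqrt{11038} + 11032} = \sqrt{11032 + i \sqrt{11038}}$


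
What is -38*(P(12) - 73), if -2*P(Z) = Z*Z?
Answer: 5510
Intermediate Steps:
P(Z) = -Z²/2 (P(Z) = -Z*Z/2 = -Z²/2)
-38*(P(12) - 73) = -38*(-½*12² - 73) = -38*(-½*144 - 73) = -38*(-72 - 73) = -38*(-145) = 5510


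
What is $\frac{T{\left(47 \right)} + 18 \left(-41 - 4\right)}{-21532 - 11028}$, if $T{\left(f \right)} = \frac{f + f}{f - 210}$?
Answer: $\frac{33031}{1326820} \approx 0.024895$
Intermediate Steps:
$T{\left(f \right)} = \frac{2 f}{-210 + f}$
$\frac{T{\left(47 \right)} + 18 \left(-41 - 4\right)}{-21532 - 11028} = \frac{2 \cdot 47 \frac{1}{-210 + 47} + 18 \left(-41 - 4\right)}{-21532 - 11028} = \frac{2 \cdot 47 \frac{1}{-163} + 18 \left(-45\right)}{-32560} = \left(2 \cdot 47 \left(- \frac{1}{163}\right) - 810\right) \left(- \frac{1}{32560}\right) = \left(- \frac{94}{163} - 810\right) \left(- \frac{1}{32560}\right) = \left(- \frac{132124}{163}\right) \left(- \frac{1}{32560}\right) = \frac{33031}{1326820}$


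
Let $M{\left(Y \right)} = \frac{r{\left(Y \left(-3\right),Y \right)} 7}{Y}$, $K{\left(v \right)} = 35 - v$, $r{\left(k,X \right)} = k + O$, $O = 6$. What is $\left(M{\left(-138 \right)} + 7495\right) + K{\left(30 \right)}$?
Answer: $\frac{172010}{23} \approx 7478.7$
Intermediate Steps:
$r{\left(k,X \right)} = 6 + k$ ($r{\left(k,X \right)} = k + 6 = 6 + k$)
$M{\left(Y \right)} = \frac{42 - 21 Y}{Y}$ ($M{\left(Y \right)} = \frac{\left(6 + Y \left(-3\right)\right) 7}{Y} = \frac{\left(6 - 3 Y\right) 7}{Y} = \frac{42 - 21 Y}{Y}$)
$\left(M{\left(-138 \right)} + 7495\right) + K{\left(30 \right)} = \left(\left(-21 + \frac{42}{-138}\right) + 7495\right) + \left(35 - 30\right) = \left(\left(-21 + 42 \left(- \frac{1}{138}\right)\right) + 7495\right) + \left(35 - 30\right) = \left(\left(-21 - \frac{7}{23}\right) + 7495\right) + 5 = \left(- \frac{490}{23} + 7495\right) + 5 = \frac{171895}{23} + 5 = \frac{172010}{23}$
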